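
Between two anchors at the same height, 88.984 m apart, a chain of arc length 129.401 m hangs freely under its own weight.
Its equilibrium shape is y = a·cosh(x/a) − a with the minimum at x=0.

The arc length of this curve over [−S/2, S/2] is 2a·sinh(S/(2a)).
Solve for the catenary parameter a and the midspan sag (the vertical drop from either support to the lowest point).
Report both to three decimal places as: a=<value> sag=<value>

a=28.624 sag=42.125

seed: a₀ = √(S³/(24(L−S))) = √(88.984³/(24·40.417)) = 26.951332
iter 1: u=1.650828  f(a)=+5.878e+00  f'(a)=-3.900e+00  a ← 26.951332 − (+5.878e+00/-3.900e+00) = 28.458515
iter 2: u=1.563399  f(a)=+5.292e-01  f'(a)=-3.227e+00  a ← 28.458515 − (+5.292e-01/-3.227e+00) = 28.622488
iter 3: u=1.554442  f(a)=+5.224e-03  f'(a)=-3.164e+00  a ← 28.622488 − (+5.224e-03/-3.164e+00) = 28.624140
iter 4: u=1.554352  f(a)=+5.204e-07  f'(a)=-3.163e+00  a ← 28.624140 − (+5.204e-07/-3.163e+00) = 28.624140
iter 5: u=1.554352  f(a)=+0.000e+00  f'(a)=-3.163e+00  a ← 28.624140 − (+0.000e+00/-3.163e+00) = 28.624140
converged: |Δa| < 1e-12 after 5 iterations
sag = a·(cosh(S/(2a)) − 1) = 28.624140·(cosh(1.554352) − 1) = 42.125391
T_max/T_min = cosh(S/(2a)) = 2.471674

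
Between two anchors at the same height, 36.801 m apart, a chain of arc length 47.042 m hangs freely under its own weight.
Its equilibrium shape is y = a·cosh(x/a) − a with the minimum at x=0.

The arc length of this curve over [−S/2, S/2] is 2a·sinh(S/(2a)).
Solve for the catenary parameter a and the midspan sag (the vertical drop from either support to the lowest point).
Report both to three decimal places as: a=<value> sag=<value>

seed: a₀ = √(S³/(24(L−S))) = √(36.801³/(24·10.241)) = 14.240086
iter 1: u=1.292162  f(a)=+8.897e-01  f'(a)=-1.693e+00  a ← 14.240086 − (+8.897e-01/-1.693e+00) = 14.765551
iter 2: u=1.246178  f(a)=+5.162e-02  f'(a)=-1.502e+00  a ← 14.765551 − (+5.162e-02/-1.502e+00) = 14.799919
iter 3: u=1.243284  f(a)=+1.974e-04  f'(a)=-1.491e+00  a ← 14.799919 − (+1.974e-04/-1.491e+00) = 14.800052
iter 4: u=1.243273  f(a)=+2.912e-09  f'(a)=-1.490e+00  a ← 14.800052 − (+2.912e-09/-1.490e+00) = 14.800052
iter 5: u=1.243273  f(a)=+0.000e+00  f'(a)=-1.490e+00  a ← 14.800052 − (+0.000e+00/-1.490e+00) = 14.800052
converged: |Δa| < 1e-12 after 5 iterations
sag = a·(cosh(S/(2a)) − 1) = 14.800052·(cosh(1.243273) − 1) = 12.989856
T_max/T_min = cosh(S/(2a)) = 1.877690

a=14.800 sag=12.990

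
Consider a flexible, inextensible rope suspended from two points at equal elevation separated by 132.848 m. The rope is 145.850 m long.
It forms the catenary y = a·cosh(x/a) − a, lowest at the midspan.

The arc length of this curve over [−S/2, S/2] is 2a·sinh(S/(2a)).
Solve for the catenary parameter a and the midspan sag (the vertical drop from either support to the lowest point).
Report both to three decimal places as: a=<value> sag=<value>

a=87.925 sag=26.307

seed: a₀ = √(S³/(24(L−S))) = √(132.848³/(24·13.002)) = 86.680584
iter 1: u=0.766308  f(a)=+3.871e-01  f'(a)=-3.180e-01  a ← 86.680584 − (+3.871e-01/-3.180e-01) = 87.898044
iter 2: u=0.755694  f(a)=+8.307e-03  f'(a)=-3.045e-01  a ← 87.898044 − (+8.307e-03/-3.045e-01) = 87.925328
iter 3: u=0.755459  f(a)=+4.011e-06  f'(a)=-3.042e-01  a ← 87.925328 − (+4.011e-06/-3.042e-01) = 87.925341
iter 4: u=0.755459  f(a)=+9.379e-13  f'(a)=-3.042e-01  a ← 87.925341 − (+9.379e-13/-3.042e-01) = 87.925341
converged: |Δa| < 1e-12 after 4 iterations
sag = a·(cosh(S/(2a)) − 1) = 87.925341·(cosh(0.755459) − 1) = 26.306534
T_max/T_min = cosh(S/(2a)) = 1.299192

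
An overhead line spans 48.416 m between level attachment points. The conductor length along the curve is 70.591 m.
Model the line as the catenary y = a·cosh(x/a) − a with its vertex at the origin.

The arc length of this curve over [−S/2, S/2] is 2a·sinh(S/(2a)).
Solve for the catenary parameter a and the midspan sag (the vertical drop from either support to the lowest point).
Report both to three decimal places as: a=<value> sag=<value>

seed: a₀ = √(S³/(24(L−S))) = √(48.416³/(24·22.175)) = 14.603129
iter 1: u=1.657727  f(a)=+3.254e+00  f'(a)=-3.958e+00  a ← 14.603129 − (+3.254e+00/-3.958e+00) = 15.425316
iter 2: u=1.569368  f(a)=+2.950e-01  f'(a)=-3.270e+00  a ← 15.425316 − (+2.950e-01/-3.270e+00) = 15.515546
iter 3: u=1.560242  f(a)=+2.960e-03  f'(a)=-3.205e+00  a ← 15.515546 − (+2.960e-03/-3.205e+00) = 15.516470
iter 4: u=1.560149  f(a)=+3.044e-07  f'(a)=-3.204e+00  a ← 15.516470 − (+3.044e-07/-3.204e+00) = 15.516470
iter 5: u=1.560149  f(a)=+1.421e-14  f'(a)=-3.204e+00  a ← 15.516470 − (+1.421e-14/-3.204e+00) = 15.516470
converged: |Δa| < 1e-12 after 5 iterations
sag = a·(cosh(S/(2a)) − 1) = 15.516470·(cosh(1.560149) − 1) = 23.039115
T_max/T_min = cosh(S/(2a)) = 2.484817

a=15.516 sag=23.039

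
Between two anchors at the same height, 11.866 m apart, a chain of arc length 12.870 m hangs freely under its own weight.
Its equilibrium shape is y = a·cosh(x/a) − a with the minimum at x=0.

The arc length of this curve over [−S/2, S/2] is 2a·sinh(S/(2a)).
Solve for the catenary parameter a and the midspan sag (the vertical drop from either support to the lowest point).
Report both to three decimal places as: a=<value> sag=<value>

seed: a₀ = √(S³/(24(L−S))) = √(11.866³/(24·1.004)) = 8.326913
iter 1: u=0.712509  f(a)=+2.580e-02  f'(a)=-2.536e-01  a ← 8.326913 − (+2.580e-02/-2.536e-01) = 8.428625
iter 2: u=0.703911  f(a)=+4.802e-04  f'(a)=-2.442e-01  a ← 8.428625 − (+4.802e-04/-2.442e-01) = 8.430591
iter 3: u=0.703747  f(a)=+1.735e-07  f'(a)=-2.441e-01  a ← 8.430591 − (+1.735e-07/-2.441e-01) = 8.430591
iter 4: u=0.703747  f(a)=+2.487e-14  f'(a)=-2.441e-01  a ← 8.430591 − (+2.487e-14/-2.441e-01) = 8.430591
converged: |Δa| < 1e-12 after 4 iterations
sag = a·(cosh(S/(2a)) − 1) = 8.430591·(cosh(0.703747) − 1) = 2.175261
T_max/T_min = cosh(S/(2a)) = 1.258020

a=8.431 sag=2.175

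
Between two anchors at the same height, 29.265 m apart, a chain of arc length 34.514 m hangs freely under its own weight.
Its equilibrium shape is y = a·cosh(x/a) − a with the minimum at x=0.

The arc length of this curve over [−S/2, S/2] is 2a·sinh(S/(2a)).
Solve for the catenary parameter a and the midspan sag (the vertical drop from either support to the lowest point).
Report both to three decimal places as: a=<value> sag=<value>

seed: a₀ = √(S³/(24(L−S))) = √(29.265³/(24·5.249)) = 14.105188
iter 1: u=1.037384  f(a)=+2.898e-01  f'(a)=-8.275e-01  a ← 14.105188 − (+2.898e-01/-8.275e-01) = 14.455382
iter 2: u=1.012253  f(a)=+1.114e-02  f'(a)=-7.650e-01  a ← 14.455382 − (+1.114e-02/-7.650e-01) = 14.469949
iter 3: u=1.011234  f(a)=+1.794e-05  f'(a)=-7.625e-01  a ← 14.469949 − (+1.794e-05/-7.625e-01) = 14.469972
iter 4: u=1.011232  f(a)=+4.663e-11  f'(a)=-7.625e-01  a ← 14.469972 − (+4.663e-11/-7.625e-01) = 14.469972
iter 5: u=1.011232  f(a)=+7.105e-15  f'(a)=-7.625e-01  a ← 14.469972 − (+7.105e-15/-7.625e-01) = 14.469972
converged: |Δa| < 1e-12 after 5 iterations
sag = a·(cosh(S/(2a)) − 1) = 14.469972·(cosh(1.011232) − 1) = 8.050777
T_max/T_min = cosh(S/(2a)) = 1.556378

a=14.470 sag=8.051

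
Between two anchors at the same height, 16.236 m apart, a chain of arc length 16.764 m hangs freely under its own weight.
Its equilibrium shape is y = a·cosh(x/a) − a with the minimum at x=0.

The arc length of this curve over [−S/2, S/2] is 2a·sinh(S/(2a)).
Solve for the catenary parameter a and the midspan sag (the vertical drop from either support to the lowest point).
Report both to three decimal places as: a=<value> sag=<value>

a=18.467 sag=1.813

seed: a₀ = √(S³/(24(L−S))) = √(16.236³/(24·0.528)) = 18.377904
iter 1: u=0.441726  f(a)=+5.175e-03  f'(a)=-5.859e-02  a ← 18.377904 − (+5.175e-03/-5.859e-02) = 18.466234
iter 2: u=0.439613  f(a)=+3.755e-05  f'(a)=-5.774e-02  a ← 18.466234 − (+3.755e-05/-5.774e-02) = 18.466885
iter 3: u=0.439598  f(a)=+2.009e-09  f'(a)=-5.774e-02  a ← 18.466885 − (+2.009e-09/-5.774e-02) = 18.466885
iter 4: u=0.439598  f(a)=+0.000e+00  f'(a)=-5.774e-02  a ← 18.466885 − (+0.000e+00/-5.774e-02) = 18.466885
converged: |Δa| < 1e-12 after 4 iterations
sag = a·(cosh(S/(2a)) − 1) = 18.466885·(cosh(0.439598) − 1) = 1.813247
T_max/T_min = cosh(S/(2a)) = 1.098189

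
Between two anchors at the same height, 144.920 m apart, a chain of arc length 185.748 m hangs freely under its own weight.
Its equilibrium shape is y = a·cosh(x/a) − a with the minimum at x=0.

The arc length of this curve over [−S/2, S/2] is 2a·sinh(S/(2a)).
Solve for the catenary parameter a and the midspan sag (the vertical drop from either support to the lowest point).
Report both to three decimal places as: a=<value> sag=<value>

a=57.950 sag=51.521

seed: a₀ = √(S³/(24(L−S))) = √(144.920³/(24·40.828)) = 55.732409
iter 1: u=1.300141  f(a)=+3.593e+00  f'(a)=-1.728e+00  a ← 55.732409 − (+3.593e+00/-1.728e+00) = 57.811354
iter 2: u=1.253387  f(a)=+2.108e-01  f'(a)=-1.531e+00  a ← 57.811354 − (+2.108e-01/-1.531e+00) = 57.949071
iter 3: u=1.250408  f(a)=+8.260e-04  f'(a)=-1.519e+00  a ← 57.949071 − (+8.260e-04/-1.519e+00) = 57.949614
iter 4: u=1.250397  f(a)=+1.279e-08  f'(a)=-1.519e+00  a ← 57.949614 − (+1.279e-08/-1.519e+00) = 57.949614
iter 5: u=1.250397  f(a)=-5.684e-14  f'(a)=-1.519e+00  a ← 57.949614 − (-5.684e-14/-1.519e+00) = 57.949614
converged: |Δa| < 1e-12 after 5 iterations
sag = a·(cosh(S/(2a)) − 1) = 57.949614·(cosh(1.250397) − 1) = 51.520645
T_max/T_min = cosh(S/(2a)) = 1.889059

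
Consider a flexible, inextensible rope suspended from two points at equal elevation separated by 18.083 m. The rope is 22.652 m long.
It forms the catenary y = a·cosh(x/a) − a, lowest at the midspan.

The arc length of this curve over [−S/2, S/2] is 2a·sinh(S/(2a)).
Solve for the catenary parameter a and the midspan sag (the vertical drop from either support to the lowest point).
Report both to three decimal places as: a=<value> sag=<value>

seed: a₀ = √(S³/(24(L−S))) = √(18.083³/(24·4.569)) = 7.343270
iter 1: u=1.231263  f(a)=+3.591e-01  f'(a)=-1.444e+00  a ← 7.343270 − (+3.591e-01/-1.444e+00) = 7.592030
iter 2: u=1.190920  f(a)=+1.905e-02  f'(a)=-1.294e+00  a ← 7.592030 − (+1.905e-02/-1.294e+00) = 7.606755
iter 3: u=1.188615  f(a)=+6.030e-05  f'(a)=-1.286e+00  a ← 7.606755 − (+6.030e-05/-1.286e+00) = 7.606801
iter 4: u=1.188607  f(a)=+6.082e-10  f'(a)=-1.286e+00  a ← 7.606801 − (+6.082e-10/-1.286e+00) = 7.606801
iter 5: u=1.188607  f(a)=-3.553e-15  f'(a)=-1.286e+00  a ← 7.606801 − (-3.553e-15/-1.286e+00) = 7.606801
converged: |Δa| < 1e-12 after 5 iterations
sag = a·(cosh(S/(2a)) − 1) = 7.606801·(cosh(1.188607) − 1) = 6.036574
T_max/T_min = cosh(S/(2a)) = 1.793576

a=7.607 sag=6.037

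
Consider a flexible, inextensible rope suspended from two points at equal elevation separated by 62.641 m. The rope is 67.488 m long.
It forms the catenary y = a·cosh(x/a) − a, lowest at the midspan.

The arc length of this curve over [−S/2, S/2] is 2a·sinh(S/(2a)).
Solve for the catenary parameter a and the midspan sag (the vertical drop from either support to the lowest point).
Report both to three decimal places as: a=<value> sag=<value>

seed: a₀ = √(S³/(24(L−S))) = √(62.641³/(24·4.847)) = 45.966972
iter 1: u=0.681370  f(a)=+1.138e-01  f'(a)=-2.208e-01  a ← 45.966972 − (+1.138e-01/-2.208e-01) = 46.482112
iter 2: u=0.673818  f(a)=+1.941e-03  f'(a)=-2.134e-01  a ← 46.482112 − (+1.941e-03/-2.134e-01) = 46.491208
iter 3: u=0.673687  f(a)=+5.865e-07  f'(a)=-2.132e-01  a ← 46.491208 − (+5.865e-07/-2.132e-01) = 46.491211
iter 4: u=0.673686  f(a)=+5.684e-14  f'(a)=-2.132e-01  a ← 46.491211 − (+5.684e-14/-2.132e-01) = 46.491211
converged: |Δa| < 1e-12 after 4 iterations
sag = a·(cosh(S/(2a)) − 1) = 46.491211·(cosh(0.673686) − 1) = 10.955201
T_max/T_min = cosh(S/(2a)) = 1.235640

a=46.491 sag=10.955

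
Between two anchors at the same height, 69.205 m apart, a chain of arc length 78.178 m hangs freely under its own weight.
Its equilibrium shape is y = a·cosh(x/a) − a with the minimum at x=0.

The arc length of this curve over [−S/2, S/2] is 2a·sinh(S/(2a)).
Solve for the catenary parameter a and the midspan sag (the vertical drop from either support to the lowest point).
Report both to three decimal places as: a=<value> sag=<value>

a=39.972 sag=15.936

seed: a₀ = √(S³/(24(L−S))) = √(69.205³/(24·8.973)) = 39.231215
iter 1: u=0.882014  f(a)=+3.556e-01  f'(a)=-4.940e-01  a ← 39.231215 − (+3.556e-01/-4.940e-01) = 39.950930
iter 2: u=0.866125  f(a)=+1.002e-02  f'(a)=-4.665e-01  a ← 39.950930 − (+1.002e-02/-4.665e-01) = 39.972408
iter 3: u=0.865660  f(a)=+8.470e-06  f'(a)=-4.658e-01  a ← 39.972408 − (+8.470e-06/-4.658e-01) = 39.972427
iter 4: u=0.865659  f(a)=+6.068e-12  f'(a)=-4.658e-01  a ← 39.972427 − (+6.068e-12/-4.658e-01) = 39.972427
converged: |Δa| < 1e-12 after 4 iterations
sag = a·(cosh(S/(2a)) − 1) = 39.972427·(cosh(0.865659) − 1) = 15.935934
T_max/T_min = cosh(S/(2a)) = 1.398673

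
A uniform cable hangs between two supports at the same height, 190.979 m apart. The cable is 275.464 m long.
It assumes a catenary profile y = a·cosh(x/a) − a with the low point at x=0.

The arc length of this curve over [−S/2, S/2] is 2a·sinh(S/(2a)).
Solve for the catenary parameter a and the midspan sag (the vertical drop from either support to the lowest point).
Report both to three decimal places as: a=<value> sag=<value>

seed: a₀ = √(S³/(24(L−S))) = √(190.979³/(24·84.485)) = 58.611522
iter 1: u=1.629193  f(a)=+1.195e+01  f'(a)=-3.724e+00  a ← 58.611522 − (+1.195e+01/-3.724e+00) = 61.819559
iter 2: u=1.544649  f(a)=+1.051e+00  f'(a)=-3.095e+00  a ← 61.819559 − (+1.051e+00/-3.095e+00) = 62.159115
iter 3: u=1.536211  f(a)=+9.867e-03  f'(a)=-3.038e+00  a ← 62.159115 − (+9.867e-03/-3.038e+00) = 62.162364
iter 4: u=1.536130  f(a)=+8.877e-07  f'(a)=-3.037e+00  a ← 62.162364 − (+8.877e-07/-3.037e+00) = 62.162364
iter 5: u=1.536130  f(a)=+0.000e+00  f'(a)=-3.037e+00  a ← 62.162364 − (+0.000e+00/-3.037e+00) = 62.162364
converged: |Δa| < 1e-12 after 5 iterations
sag = a·(cosh(S/(2a)) − 1) = 62.162364·(cosh(1.536130) − 1) = 88.947739
T_max/T_min = cosh(S/(2a)) = 2.430894

a=62.162 sag=88.948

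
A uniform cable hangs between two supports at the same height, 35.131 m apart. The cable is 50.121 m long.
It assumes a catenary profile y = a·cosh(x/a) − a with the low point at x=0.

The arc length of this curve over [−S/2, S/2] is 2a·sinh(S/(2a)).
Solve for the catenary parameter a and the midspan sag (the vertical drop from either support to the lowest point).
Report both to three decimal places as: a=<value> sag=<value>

seed: a₀ = √(S³/(24(L−S))) = √(35.131³/(24·14.990)) = 10.978154
iter 1: u=1.600041  f(a)=+2.040e+00  f'(a)=-3.497e+00  a ← 10.978154 − (+2.040e+00/-3.497e+00) = 11.561512
iter 2: u=1.519308  f(a)=+1.739e-01  f'(a)=-2.924e+00  a ← 11.561512 − (+1.739e-01/-2.924e+00) = 11.620979
iter 3: u=1.511534  f(a)=+1.523e-03  f'(a)=-2.873e+00  a ← 11.620979 − (+1.523e-03/-2.873e+00) = 11.621509
iter 4: u=1.511465  f(a)=+1.192e-07  f'(a)=-2.873e+00  a ← 11.621509 − (+1.192e-07/-2.873e+00) = 11.621509
iter 5: u=1.511465  f(a)=+0.000e+00  f'(a)=-2.873e+00  a ← 11.621509 − (+0.000e+00/-2.873e+00) = 11.621509
converged: |Δa| < 1e-12 after 5 iterations
sag = a·(cosh(S/(2a)) − 1) = 11.621509·(cosh(1.511465) − 1) = 16.002541
T_max/T_min = cosh(S/(2a)) = 2.376976

a=11.622 sag=16.003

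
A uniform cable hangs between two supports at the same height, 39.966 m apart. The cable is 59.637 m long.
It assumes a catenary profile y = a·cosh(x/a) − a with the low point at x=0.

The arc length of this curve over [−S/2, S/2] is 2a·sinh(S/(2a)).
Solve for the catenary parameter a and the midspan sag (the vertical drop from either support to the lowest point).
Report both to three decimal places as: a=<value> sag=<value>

a=12.405 sag=19.891

seed: a₀ = √(S³/(24(L−S))) = √(39.966³/(24·19.671)) = 11.628326
iter 1: u=1.718476  f(a)=+3.117e+00  f'(a)=-4.494e+00  a ← 11.628326 − (+3.117e+00/-4.494e+00) = 12.322045
iter 2: u=1.621727  f(a)=+3.008e-01  f'(a)=-3.665e+00  a ← 12.322045 − (+3.008e-01/-3.665e+00) = 12.404107
iter 3: u=1.610999  f(a)=+3.459e-03  f'(a)=-3.581e+00  a ← 12.404107 − (+3.459e-03/-3.581e+00) = 12.405073
iter 4: u=1.610873  f(a)=+4.693e-07  f'(a)=-3.580e+00  a ← 12.405073 − (+4.693e-07/-3.580e+00) = 12.405073
iter 5: u=1.610873  f(a)=+1.421e-14  f'(a)=-3.580e+00  a ← 12.405073 − (+1.421e-14/-3.580e+00) = 12.405073
converged: |Δa| < 1e-12 after 5 iterations
sag = a·(cosh(S/(2a)) − 1) = 12.405073·(cosh(1.610873) − 1) = 19.890883
T_max/T_min = cosh(S/(2a)) = 2.603448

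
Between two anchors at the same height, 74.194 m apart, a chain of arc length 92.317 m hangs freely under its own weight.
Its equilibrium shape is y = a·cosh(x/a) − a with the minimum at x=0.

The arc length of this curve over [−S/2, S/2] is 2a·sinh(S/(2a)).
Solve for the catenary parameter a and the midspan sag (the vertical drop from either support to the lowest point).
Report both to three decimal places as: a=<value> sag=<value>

seed: a₀ = √(S³/(24(L−S))) = √(74.194³/(24·18.123)) = 30.643087
iter 1: u=1.210616  f(a)=+1.375e+00  f'(a)=-1.366e+00  a ← 30.643087 − (+1.375e+00/-1.366e+00) = 31.650276
iter 2: u=1.172091  f(a)=+7.072e-02  f'(a)=-1.228e+00  a ← 31.650276 − (+7.072e-02/-1.228e+00) = 31.707848
iter 3: u=1.169963  f(a)=+2.094e-04  f'(a)=-1.221e+00  a ← 31.707848 − (+2.094e-04/-1.221e+00) = 31.708019
iter 4: u=1.169956  f(a)=+1.848e-09  f'(a)=-1.221e+00  a ← 31.708019 − (+1.848e-09/-1.221e+00) = 31.708019
iter 5: u=1.169956  f(a)=+1.421e-14  f'(a)=-1.221e+00  a ← 31.708019 − (+1.421e-14/-1.221e+00) = 31.708019
converged: |Δa| < 1e-12 after 5 iterations
sag = a·(cosh(S/(2a)) − 1) = 31.708019·(cosh(1.169956) − 1) = 24.292031
T_max/T_min = cosh(S/(2a)) = 1.766116

a=31.708 sag=24.292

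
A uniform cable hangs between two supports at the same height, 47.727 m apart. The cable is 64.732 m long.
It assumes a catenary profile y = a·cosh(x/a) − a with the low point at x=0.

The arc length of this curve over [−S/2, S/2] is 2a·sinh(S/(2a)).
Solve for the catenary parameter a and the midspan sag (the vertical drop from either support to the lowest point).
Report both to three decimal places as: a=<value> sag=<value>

seed: a₀ = √(S³/(24(L−S))) = √(47.727³/(24·17.005)) = 16.321207
iter 1: u=1.462116  f(a)=+1.913e+00  f'(a)=-2.565e+00  a ← 16.321207 − (+1.913e+00/-2.565e+00) = 17.067105
iter 2: u=1.398216  f(a)=+1.390e-01  f'(a)=-2.204e+00  a ← 17.067105 − (+1.390e-01/-2.204e+00) = 17.130139
iter 3: u=1.393071  f(a)=+8.601e-04  f'(a)=-2.177e+00  a ← 17.130139 − (+8.601e-04/-2.177e+00) = 17.130534
iter 4: u=1.393039  f(a)=+3.341e-08  f'(a)=-2.177e+00  a ← 17.130534 − (+3.341e-08/-2.177e+00) = 17.130534
iter 5: u=1.393039  f(a)=+0.000e+00  f'(a)=-2.177e+00  a ← 17.130534 − (+0.000e+00/-2.177e+00) = 17.130534
converged: |Δa| < 1e-12 after 5 iterations
sag = a·(cosh(S/(2a)) − 1) = 17.130534·(cosh(1.393039) − 1) = 19.489312
T_max/T_min = cosh(S/(2a)) = 2.137694

a=17.131 sag=19.489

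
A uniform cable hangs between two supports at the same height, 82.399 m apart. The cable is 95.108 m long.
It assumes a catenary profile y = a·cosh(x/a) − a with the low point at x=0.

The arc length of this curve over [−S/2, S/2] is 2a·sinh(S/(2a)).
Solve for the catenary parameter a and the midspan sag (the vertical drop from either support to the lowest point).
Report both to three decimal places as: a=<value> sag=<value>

a=43.785 sag=20.856

seed: a₀ = √(S³/(24(L−S))) = √(82.399³/(24·12.709)) = 42.827389
iter 1: u=0.961990  f(a)=+6.012e-01  f'(a)=-6.503e-01  a ← 42.827389 − (+6.012e-01/-6.503e-01) = 43.751908
iter 2: u=0.941662  f(a)=+2.002e-02  f'(a)=-6.076e-01  a ← 43.751908 − (+2.002e-02/-6.076e-01) = 43.784853
iter 3: u=0.940953  f(a)=+2.389e-05  f'(a)=-6.062e-01  a ← 43.784853 − (+2.389e-05/-6.062e-01) = 43.784893
iter 4: u=0.940952  f(a)=+3.411e-11  f'(a)=-6.062e-01  a ← 43.784893 − (+3.411e-11/-6.062e-01) = 43.784893
iter 5: u=0.940952  f(a)=+0.000e+00  f'(a)=-6.062e-01  a ← 43.784893 − (+0.000e+00/-6.062e-01) = 43.784893
converged: |Δa| < 1e-12 after 5 iterations
sag = a·(cosh(S/(2a)) − 1) = 43.784893·(cosh(0.940952) − 1) = 20.856423
T_max/T_min = cosh(S/(2a)) = 1.476338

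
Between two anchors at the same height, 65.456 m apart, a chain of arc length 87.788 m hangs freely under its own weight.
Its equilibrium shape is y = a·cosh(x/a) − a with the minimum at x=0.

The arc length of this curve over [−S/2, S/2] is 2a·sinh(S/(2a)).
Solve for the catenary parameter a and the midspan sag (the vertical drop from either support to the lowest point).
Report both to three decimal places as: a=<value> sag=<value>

seed: a₀ = √(S³/(24(L−S))) = √(65.456³/(24·22.332)) = 22.874666
iter 1: u=1.430753  f(a)=+2.400e+00  f'(a)=-2.383e+00  a ← 22.874666 − (+2.400e+00/-2.383e+00) = 23.882123
iter 2: u=1.370397  f(a)=+1.677e-01  f'(a)=-2.060e+00  a ← 23.882123 − (+1.677e-01/-2.060e+00) = 23.963512
iter 3: u=1.365743  f(a)=+9.543e-04  f'(a)=-2.037e+00  a ← 23.963512 − (+9.543e-04/-2.037e+00) = 23.963980
iter 4: u=1.365716  f(a)=+3.129e-08  f'(a)=-2.037e+00  a ← 23.963980 − (+3.129e-08/-2.037e+00) = 23.963980
iter 5: u=1.365716  f(a)=+1.421e-14  f'(a)=-2.037e+00  a ← 23.963980 − (+1.421e-14/-2.037e+00) = 23.963980
converged: |Δa| < 1e-12 after 5 iterations
sag = a·(cosh(S/(2a)) − 1) = 23.963980·(cosh(1.365716) − 1) = 26.045575
T_max/T_min = cosh(S/(2a)) = 2.086863

a=23.964 sag=26.046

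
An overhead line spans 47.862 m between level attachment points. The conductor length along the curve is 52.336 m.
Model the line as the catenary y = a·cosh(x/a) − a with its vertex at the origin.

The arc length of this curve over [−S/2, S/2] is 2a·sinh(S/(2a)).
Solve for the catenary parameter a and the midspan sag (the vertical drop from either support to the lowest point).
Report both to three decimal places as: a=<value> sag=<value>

seed: a₀ = √(S³/(24(L−S))) = √(47.862³/(24·4.474)) = 31.954546
iter 1: u=0.748908  f(a)=+1.272e-01  f'(a)=-2.960e-01  a ← 31.954546 − (+1.272e-01/-2.960e-01) = 32.384052
iter 2: u=0.738975  f(a)=+2.609e-03  f'(a)=-2.840e-01  a ← 32.384052 − (+2.609e-03/-2.840e-01) = 32.393238
iter 3: u=0.738765  f(a)=+1.150e-06  f'(a)=-2.838e-01  a ← 32.393238 − (+1.150e-06/-2.838e-01) = 32.393243
iter 4: u=0.738765  f(a)=+2.203e-13  f'(a)=-2.838e-01  a ← 32.393243 − (+2.203e-13/-2.838e-01) = 32.393243
converged: |Δa| < 1e-12 after 4 iterations
sag = a·(cosh(S/(2a)) − 1) = 32.393243·(cosh(0.738765) − 1) = 9.249120
T_max/T_min = cosh(S/(2a)) = 1.285526

a=32.393 sag=9.249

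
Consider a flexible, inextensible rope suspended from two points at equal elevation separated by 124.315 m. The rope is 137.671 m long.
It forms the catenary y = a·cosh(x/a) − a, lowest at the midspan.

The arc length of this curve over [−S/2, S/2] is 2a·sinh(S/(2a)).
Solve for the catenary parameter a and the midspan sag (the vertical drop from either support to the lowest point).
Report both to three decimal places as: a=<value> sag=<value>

a=78.636 sag=25.872

seed: a₀ = √(S³/(24(L−S))) = √(124.315³/(24·13.356)) = 77.417916
iter 1: u=0.802883  f(a)=+4.371e-01  f'(a)=-3.678e-01  a ← 77.417916 − (+4.371e-01/-3.678e-01) = 78.606465
iter 2: u=0.790743  f(a)=+1.027e-02  f'(a)=-3.507e-01  a ← 78.606465 − (+1.027e-02/-3.507e-01) = 78.635751
iter 3: u=0.790448  f(a)=+5.971e-06  f'(a)=-3.503e-01  a ← 78.635751 − (+5.971e-06/-3.503e-01) = 78.635768
iter 4: u=0.790448  f(a)=+2.046e-12  f'(a)=-3.503e-01  a ← 78.635768 − (+2.046e-12/-3.503e-01) = 78.635768
converged: |Δa| < 1e-12 after 4 iterations
sag = a·(cosh(S/(2a)) − 1) = 78.635768·(cosh(0.790448) − 1) = 25.872175
T_max/T_min = cosh(S/(2a)) = 1.329013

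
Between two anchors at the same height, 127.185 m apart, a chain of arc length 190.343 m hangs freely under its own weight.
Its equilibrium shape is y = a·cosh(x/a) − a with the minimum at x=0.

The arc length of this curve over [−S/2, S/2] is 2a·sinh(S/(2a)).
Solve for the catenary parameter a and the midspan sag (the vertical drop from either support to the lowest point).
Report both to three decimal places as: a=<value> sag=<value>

seed: a₀ = √(S³/(24(L−S))) = √(127.185³/(24·63.158)) = 36.841223
iter 1: u=1.726123  f(a)=+1.010e+01  f'(a)=-4.565e+00  a ← 36.841223 − (+1.010e+01/-4.565e+00) = 39.054699
iter 2: u=1.628293  f(a)=+9.823e-01  f'(a)=-3.717e+00  a ← 39.054699 − (+9.823e-01/-3.717e+00) = 39.318969
iter 3: u=1.617349  f(a)=+1.149e-02  f'(a)=-3.631e+00  a ← 39.318969 − (+1.149e-02/-3.631e+00) = 39.322134
iter 4: u=1.617219  f(a)=+1.613e-06  f'(a)=-3.630e+00  a ← 39.322134 − (+1.613e-06/-3.630e+00) = 39.322134
iter 5: u=1.617219  f(a)=-5.684e-14  f'(a)=-3.630e+00  a ← 39.322134 − (-5.684e-14/-3.630e+00) = 39.322134
converged: |Δa| < 1e-12 after 5 iterations
sag = a·(cosh(S/(2a)) − 1) = 39.322134·(cosh(1.617219) − 1) = 63.652837
T_max/T_min = cosh(S/(2a)) = 2.618753

a=39.322 sag=63.653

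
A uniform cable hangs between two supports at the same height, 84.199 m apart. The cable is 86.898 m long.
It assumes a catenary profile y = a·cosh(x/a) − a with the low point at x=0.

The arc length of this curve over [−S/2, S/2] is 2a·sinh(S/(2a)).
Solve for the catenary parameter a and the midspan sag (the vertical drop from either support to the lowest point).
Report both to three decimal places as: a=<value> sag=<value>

a=96.454 sag=9.334

seed: a₀ = √(S³/(24(L−S))) = √(84.199³/(24·2.699)) = 95.996044
iter 1: u=0.438555  f(a)=+2.607e-02  f'(a)=-5.732e-02  a ← 95.996044 − (+2.607e-02/-5.732e-02) = 96.450928
iter 2: u=0.436486  f(a)=+1.865e-04  f'(a)=-5.650e-02  a ← 96.450928 − (+1.865e-04/-5.650e-02) = 96.454228
iter 3: u=0.436471  f(a)=+9.694e-09  f'(a)=-5.650e-02  a ← 96.454228 − (+9.694e-09/-5.650e-02) = 96.454228
iter 4: u=0.436471  f(a)=+1.421e-14  f'(a)=-5.650e-02  a ← 96.454228 − (+1.421e-14/-5.650e-02) = 96.454228
converged: |Δa| < 1e-12 after 4 iterations
sag = a·(cosh(S/(2a)) − 1) = 96.454228·(cosh(0.436471) − 1) = 9.334399
T_max/T_min = cosh(S/(2a)) = 1.096775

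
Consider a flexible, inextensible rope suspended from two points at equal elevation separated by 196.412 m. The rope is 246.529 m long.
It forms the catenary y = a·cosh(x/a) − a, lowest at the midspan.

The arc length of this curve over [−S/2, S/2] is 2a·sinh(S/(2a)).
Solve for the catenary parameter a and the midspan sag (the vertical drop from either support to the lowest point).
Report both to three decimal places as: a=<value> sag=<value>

a=82.245 sag=65.939

seed: a₀ = √(S³/(24(L−S))) = √(196.412³/(24·50.117)) = 79.369542
iter 1: u=1.237326  f(a)=+3.979e+00  f'(a)=-1.467e+00  a ← 79.369542 − (+3.979e+00/-1.467e+00) = 82.081873
iter 2: u=1.196440  f(a)=+2.131e-01  f'(a)=-1.314e+00  a ← 82.081873 − (+2.131e-01/-1.314e+00) = 82.244059
iter 3: u=1.194080  f(a)=+6.875e-04  f'(a)=-1.305e+00  a ← 82.244059 − (+6.875e-04/-1.305e+00) = 82.244585
iter 4: u=1.194073  f(a)=+7.207e-09  f'(a)=-1.305e+00  a ← 82.244585 − (+7.207e-09/-1.305e+00) = 82.244585
iter 5: u=1.194073  f(a)=-2.842e-14  f'(a)=-1.305e+00  a ← 82.244585 − (-2.842e-14/-1.305e+00) = 82.244585
converged: |Δa| < 1e-12 after 5 iterations
sag = a·(cosh(S/(2a)) − 1) = 82.244585·(cosh(1.194073) − 1) = 65.938777
T_max/T_min = cosh(S/(2a)) = 1.801740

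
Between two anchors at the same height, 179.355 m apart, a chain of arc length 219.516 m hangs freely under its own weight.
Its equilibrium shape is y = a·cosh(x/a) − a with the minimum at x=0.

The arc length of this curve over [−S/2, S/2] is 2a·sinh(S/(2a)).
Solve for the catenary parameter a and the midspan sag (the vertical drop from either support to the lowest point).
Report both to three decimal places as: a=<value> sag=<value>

a=79.843 sag=55.884

seed: a₀ = √(S³/(24(L−S))) = √(179.355³/(24·40.161)) = 77.368175
iter 1: u=1.159101  f(a)=+2.786e+00  f'(a)=-1.185e+00  a ← 77.368175 − (+2.786e+00/-1.185e+00) = 79.719989
iter 2: u=1.124906  f(a)=+1.321e-01  f'(a)=-1.075e+00  a ← 79.719989 − (+1.321e-01/-1.075e+00) = 79.842887
iter 3: u=1.123175  f(a)=+3.295e-04  f'(a)=-1.069e+00  a ← 79.842887 − (+3.295e-04/-1.069e+00) = 79.843195
iter 4: u=1.123170  f(a)=+2.063e-09  f'(a)=-1.069e+00  a ← 79.843195 − (+2.063e-09/-1.069e+00) = 79.843195
iter 5: u=1.123170  f(a)=-2.842e-14  f'(a)=-1.069e+00  a ← 79.843195 − (-2.842e-14/-1.069e+00) = 79.843195
converged: |Δa| < 1e-12 after 5 iterations
sag = a·(cosh(S/(2a)) − 1) = 79.843195·(cosh(1.123170) − 1) = 55.883569
T_max/T_min = cosh(S/(2a)) = 1.699916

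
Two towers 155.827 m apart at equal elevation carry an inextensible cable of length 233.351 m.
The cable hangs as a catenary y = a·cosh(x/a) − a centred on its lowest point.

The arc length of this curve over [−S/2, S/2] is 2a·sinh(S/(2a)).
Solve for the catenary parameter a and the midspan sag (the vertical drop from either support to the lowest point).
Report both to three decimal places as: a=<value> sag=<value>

seed: a₀ = √(S³/(24(L−S))) = √(155.827³/(24·77.524)) = 45.096243
iter 1: u=1.727716  f(a)=+1.243e+01  f'(a)=-4.580e+00  a ← 45.096243 − (+1.243e+01/-4.580e+00) = 47.809674
iter 2: u=1.629660  f(a)=+1.210e+00  f'(a)=-3.728e+00  a ← 47.809674 − (+1.210e+00/-3.728e+00) = 48.134257
iter 3: u=1.618670  f(a)=+1.420e-02  f'(a)=-3.641e+00  a ← 48.134257 − (+1.420e-02/-3.641e+00) = 48.138158
iter 4: u=1.618539  f(a)=+2.008e-06  f'(a)=-3.640e+00  a ← 48.138158 − (+2.008e-06/-3.640e+00) = 48.138159
iter 5: u=1.618539  f(a)=+2.842e-14  f'(a)=-3.640e+00  a ← 48.138159 − (+2.842e-14/-3.640e+00) = 48.138159
converged: |Δa| < 1e-12 after 5 iterations
sag = a·(cosh(S/(2a)) − 1) = 48.138159·(cosh(1.618539) − 1) = 78.077746
T_max/T_min = cosh(S/(2a)) = 2.621951

a=48.138 sag=78.078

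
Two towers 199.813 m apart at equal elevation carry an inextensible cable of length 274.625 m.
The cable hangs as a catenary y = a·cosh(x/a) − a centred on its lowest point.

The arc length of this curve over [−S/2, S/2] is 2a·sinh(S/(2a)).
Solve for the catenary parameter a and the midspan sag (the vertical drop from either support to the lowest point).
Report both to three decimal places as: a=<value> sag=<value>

a=70.118 sag=84.061

seed: a₀ = √(S³/(24(L−S))) = √(199.813³/(24·74.812)) = 66.656784
iter 1: u=1.498820  f(a)=+8.867e+00  f'(a)=-2.791e+00  a ← 66.656784 − (+8.867e+00/-2.791e+00) = 69.833582
iter 2: u=1.430637  f(a)=+6.733e-01  f'(a)=-2.382e+00  a ← 69.833582 − (+6.733e-01/-2.382e+00) = 70.116246
iter 3: u=1.424869  f(a)=+4.587e-03  f'(a)=-2.350e+00  a ← 70.116246 − (+4.587e-03/-2.350e+00) = 70.118199
iter 4: u=1.424830  f(a)=+2.161e-07  f'(a)=-2.349e+00  a ← 70.118199 − (+2.161e-07/-2.349e+00) = 70.118199
iter 5: u=1.424830  f(a)=+0.000e+00  f'(a)=-2.349e+00  a ← 70.118199 − (+0.000e+00/-2.349e+00) = 70.118199
converged: |Δa| < 1e-12 after 5 iterations
sag = a·(cosh(S/(2a)) − 1) = 70.118199·(cosh(1.424830) − 1) = 84.061192
T_max/T_min = cosh(S/(2a)) = 2.198850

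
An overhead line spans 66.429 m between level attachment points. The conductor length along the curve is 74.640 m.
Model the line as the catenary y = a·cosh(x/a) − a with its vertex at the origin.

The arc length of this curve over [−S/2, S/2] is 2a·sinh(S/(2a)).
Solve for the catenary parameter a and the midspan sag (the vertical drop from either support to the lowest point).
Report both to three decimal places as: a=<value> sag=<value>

seed: a₀ = √(S³/(24(L−S))) = √(66.429³/(24·8.211)) = 38.568516
iter 1: u=0.861182  f(a)=+3.099e-01  f'(a)=-4.582e-01  a ← 38.568516 − (+3.099e-01/-4.582e-01) = 39.244860
iter 2: u=0.846340  f(a)=+8.340e-03  f'(a)=-4.339e-01  a ← 39.244860 − (+8.340e-03/-4.339e-01) = 39.264083
iter 3: u=0.845926  f(a)=+6.410e-06  f'(a)=-4.332e-01  a ← 39.264083 − (+6.410e-06/-4.332e-01) = 39.264098
iter 4: u=0.845925  f(a)=+3.780e-12  f'(a)=-4.332e-01  a ← 39.264098 − (+3.780e-12/-4.332e-01) = 39.264098
converged: |Δa| < 1e-12 after 4 iterations
sag = a·(cosh(S/(2a)) − 1) = 39.264098·(cosh(0.845925) − 1) = 14.906483
T_max/T_min = cosh(S/(2a)) = 1.379647

a=39.264 sag=14.906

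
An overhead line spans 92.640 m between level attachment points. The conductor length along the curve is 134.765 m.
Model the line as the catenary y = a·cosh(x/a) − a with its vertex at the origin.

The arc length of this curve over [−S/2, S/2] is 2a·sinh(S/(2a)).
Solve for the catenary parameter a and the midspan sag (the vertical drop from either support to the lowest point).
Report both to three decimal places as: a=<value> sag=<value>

seed: a₀ = √(S³/(24(L−S))) = √(92.640³/(24·42.125)) = 28.042856
iter 1: u=1.651758  f(a)=+6.134e+00  f'(a)=-3.908e+00  a ← 28.042856 − (+6.134e+00/-3.908e+00) = 29.612515
iter 2: u=1.564204  f(a)=+5.527e-01  f'(a)=-3.233e+00  a ← 29.612515 − (+5.527e-01/-3.233e+00) = 29.783486
iter 3: u=1.555224  f(a)=+5.469e-03  f'(a)=-3.169e+00  a ← 29.783486 − (+5.469e-03/-3.169e+00) = 29.785211
iter 4: u=1.555134  f(a)=+5.471e-07  f'(a)=-3.169e+00  a ← 29.785211 − (+5.471e-07/-3.169e+00) = 29.785212
iter 5: u=1.555134  f(a)=+2.842e-14  f'(a)=-3.169e+00  a ← 29.785212 − (+2.842e-14/-3.169e+00) = 29.785212
converged: |Δa| < 1e-12 after 5 iterations
sag = a·(cosh(S/(2a)) − 1) = 29.785212·(cosh(1.555134) − 1) = 43.886765
T_max/T_min = cosh(S/(2a)) = 2.473441

a=29.785 sag=43.887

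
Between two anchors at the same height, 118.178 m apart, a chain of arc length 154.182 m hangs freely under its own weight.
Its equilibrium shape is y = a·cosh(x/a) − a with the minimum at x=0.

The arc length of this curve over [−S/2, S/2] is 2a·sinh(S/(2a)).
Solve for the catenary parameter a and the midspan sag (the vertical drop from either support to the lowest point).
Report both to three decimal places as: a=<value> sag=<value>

a=45.576 sag=43.980

seed: a₀ = √(S³/(24(L−S))) = √(118.178³/(24·36.004)) = 43.704279
iter 1: u=1.352019  f(a)=+3.438e+00  f'(a)=-1.969e+00  a ← 43.704279 − (+3.438e+00/-1.969e+00) = 45.450017
iter 2: u=1.300088  f(a)=+2.167e-01  f'(a)=-1.728e+00  a ← 45.450017 − (+2.167e-01/-1.728e+00) = 45.575423
iter 3: u=1.296510  f(a)=+9.893e-04  f'(a)=-1.712e+00  a ← 45.575423 − (+9.893e-04/-1.712e+00) = 45.576001
iter 4: u=1.296494  f(a)=+2.083e-08  f'(a)=-1.712e+00  a ← 45.576001 − (+2.083e-08/-1.712e+00) = 45.576001
iter 5: u=1.296494  f(a)=+0.000e+00  f'(a)=-1.712e+00  a ← 45.576001 − (+0.000e+00/-1.712e+00) = 45.576001
converged: |Δa| < 1e-12 after 5 iterations
sag = a·(cosh(S/(2a)) − 1) = 45.576001·(cosh(1.296494) − 1) = 43.979536
T_max/T_min = cosh(S/(2a)) = 1.964971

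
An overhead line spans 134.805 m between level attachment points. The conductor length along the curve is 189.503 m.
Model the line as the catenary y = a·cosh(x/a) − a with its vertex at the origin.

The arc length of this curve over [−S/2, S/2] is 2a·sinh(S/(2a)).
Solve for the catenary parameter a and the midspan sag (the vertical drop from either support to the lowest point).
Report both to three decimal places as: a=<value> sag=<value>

a=45.615 sag=59.545

seed: a₀ = √(S³/(24(L−S))) = √(134.805³/(24·54.698)) = 43.198400
iter 1: u=1.560301  f(a)=+7.058e+00  f'(a)=-3.205e+00  a ← 43.198400 − (+7.058e+00/-3.205e+00) = 45.400414
iter 2: u=1.484623  f(a)=+5.755e-01  f'(a)=-2.702e+00  a ← 45.400414 − (+5.755e-01/-2.702e+00) = 45.613435
iter 3: u=1.477690  f(a)=+4.578e-03  f'(a)=-2.659e+00  a ← 45.613435 − (+4.578e-03/-2.659e+00) = 45.615157
iter 4: u=1.477634  f(a)=+2.948e-07  f'(a)=-2.659e+00  a ← 45.615157 − (+2.948e-07/-2.659e+00) = 45.615157
iter 5: u=1.477634  f(a)=-2.842e-14  f'(a)=-2.659e+00  a ← 45.615157 − (-2.842e-14/-2.659e+00) = 45.615157
converged: |Δa| < 1e-12 after 5 iterations
sag = a·(cosh(S/(2a)) − 1) = 45.615157·(cosh(1.477634) − 1) = 59.544671
T_max/T_min = cosh(S/(2a)) = 2.305370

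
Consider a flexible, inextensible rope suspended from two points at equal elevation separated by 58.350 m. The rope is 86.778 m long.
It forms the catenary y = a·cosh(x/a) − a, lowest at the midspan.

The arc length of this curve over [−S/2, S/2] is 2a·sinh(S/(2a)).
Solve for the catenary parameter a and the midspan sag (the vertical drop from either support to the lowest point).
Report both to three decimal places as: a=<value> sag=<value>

seed: a₀ = √(S³/(24(L−S))) = √(58.350³/(24·28.428)) = 17.064066
iter 1: u=1.709733  f(a)=+4.456e+00  f'(a)=-4.413e+00  a ← 17.064066 − (+4.456e+00/-4.413e+00) = 18.073808
iter 2: u=1.614214  f(a)=+4.262e-01  f'(a)=-3.606e+00  a ← 18.073808 − (+4.262e-01/-3.606e+00) = 18.191989
iter 3: u=1.603728  f(a)=+4.808e-03  f'(a)=-3.525e+00  a ← 18.191989 − (+4.808e-03/-3.525e+00) = 18.193353
iter 4: u=1.603608  f(a)=+6.272e-07  f'(a)=-3.524e+00  a ← 18.193353 − (+6.272e-07/-3.524e+00) = 18.193353
iter 5: u=1.603608  f(a)=+1.421e-14  f'(a)=-3.524e+00  a ← 18.193353 − (+1.421e-14/-3.524e+00) = 18.193353
converged: |Δa| < 1e-12 after 5 iterations
sag = a·(cosh(S/(2a)) − 1) = 18.193353·(cosh(1.603608) − 1) = 28.855594
T_max/T_min = cosh(S/(2a)) = 2.586051

a=18.193 sag=28.856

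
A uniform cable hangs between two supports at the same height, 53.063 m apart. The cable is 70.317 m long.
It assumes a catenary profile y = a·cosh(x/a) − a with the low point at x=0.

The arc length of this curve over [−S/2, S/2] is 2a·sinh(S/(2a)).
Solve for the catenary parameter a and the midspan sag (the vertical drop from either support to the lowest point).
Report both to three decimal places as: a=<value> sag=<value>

a=19.860 sag=20.520

seed: a₀ = √(S³/(24(L−S))) = √(53.063³/(24·17.254)) = 18.994907
iter 1: u=1.396769  f(a)=+1.763e+00  f'(a)=-2.197e+00  a ← 18.994907 − (+1.763e+00/-2.197e+00) = 19.797660
iter 2: u=1.340133  f(a)=+1.179e-01  f'(a)=-1.912e+00  a ← 19.797660 − (+1.179e-01/-1.912e+00) = 19.859355
iter 3: u=1.335970  f(a)=+6.113e-04  f'(a)=-1.892e+00  a ← 19.859355 − (+6.113e-04/-1.892e+00) = 19.859678
iter 4: u=1.335948  f(a)=+1.661e-08  f'(a)=-1.892e+00  a ← 19.859678 − (+1.661e-08/-1.892e+00) = 19.859678
iter 5: u=1.335948  f(a)=+0.000e+00  f'(a)=-1.892e+00  a ← 19.859678 − (+0.000e+00/-1.892e+00) = 19.859678
converged: |Δa| < 1e-12 after 5 iterations
sag = a·(cosh(S/(2a)) − 1) = 19.859678·(cosh(1.335948) − 1) = 20.520106
T_max/T_min = cosh(S/(2a)) = 2.033255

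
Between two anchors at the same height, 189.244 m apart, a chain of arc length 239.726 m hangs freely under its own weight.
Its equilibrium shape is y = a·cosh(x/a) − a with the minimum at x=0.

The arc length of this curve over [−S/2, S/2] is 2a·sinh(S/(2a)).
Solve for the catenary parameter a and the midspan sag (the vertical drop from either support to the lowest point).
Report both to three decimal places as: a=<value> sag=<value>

seed: a₀ = √(S³/(24(L−S))) = √(189.244³/(24·50.482)) = 74.792712
iter 1: u=1.265123  f(a)=+4.197e+00  f'(a)=-1.579e+00  a ← 74.792712 − (+4.197e+00/-1.579e+00) = 77.451444
iter 2: u=1.221694  f(a)=+2.342e-01  f'(a)=-1.407e+00  a ← 77.451444 − (+2.342e-01/-1.407e+00) = 77.617896
iter 3: u=1.219075  f(a)=+8.245e-04  f'(a)=-1.397e+00  a ← 77.617896 − (+8.245e-04/-1.397e+00) = 77.618486
iter 4: u=1.219065  f(a)=+1.030e-08  f'(a)=-1.397e+00  a ← 77.618486 − (+1.030e-08/-1.397e+00) = 77.618486
iter 5: u=1.219065  f(a)=+2.842e-14  f'(a)=-1.397e+00  a ← 77.618486 − (+2.842e-14/-1.397e+00) = 77.618486
converged: |Δa| < 1e-12 after 5 iterations
sag = a·(cosh(S/(2a)) − 1) = 77.618486·(cosh(1.219065) − 1) = 65.181262
T_max/T_min = cosh(S/(2a)) = 1.839765

a=77.618 sag=65.181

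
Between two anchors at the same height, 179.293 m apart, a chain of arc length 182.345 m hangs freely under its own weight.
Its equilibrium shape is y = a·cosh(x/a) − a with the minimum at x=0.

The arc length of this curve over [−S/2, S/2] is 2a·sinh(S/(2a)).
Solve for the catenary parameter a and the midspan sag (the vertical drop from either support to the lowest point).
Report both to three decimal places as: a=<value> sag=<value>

seed: a₀ = √(S³/(24(L−S))) = √(179.293³/(24·3.052)) = 280.509204
iter 1: u=0.319585  f(a)=+1.562e-02  f'(a)=-2.198e-02  a ← 280.509204 − (+1.562e-02/-2.198e-02) = 281.219905
iter 2: u=0.318777  f(a)=+5.958e-05  f'(a)=-2.182e-02  a ← 281.219905 − (+5.958e-05/-2.182e-02) = 281.222635
iter 3: u=0.318774  f(a)=+8.737e-10  f'(a)=-2.182e-02  a ← 281.222635 − (+8.737e-10/-2.182e-02) = 281.222635
iter 4: u=0.318774  f(a)=+0.000e+00  f'(a)=-2.182e-02  a ← 281.222635 − (+0.000e+00/-2.182e-02) = 281.222635
converged: |Δa| < 1e-12 after 4 iterations
sag = a·(cosh(S/(2a)) − 1) = 281.222635·(cosh(0.318774) − 1) = 14.409899
T_max/T_min = cosh(S/(2a)) = 1.051240

a=281.223 sag=14.410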